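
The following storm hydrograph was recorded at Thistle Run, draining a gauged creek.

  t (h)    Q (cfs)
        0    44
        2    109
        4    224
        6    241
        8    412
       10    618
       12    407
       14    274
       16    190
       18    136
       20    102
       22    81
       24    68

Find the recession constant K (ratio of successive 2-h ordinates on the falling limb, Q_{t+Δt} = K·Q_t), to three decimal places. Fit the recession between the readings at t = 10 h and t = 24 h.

K ≈ 0.730

Using the recession-limb readings at t = 10 h and t = 24 h: Q falls from 618 to 68 cfs over 7 intervals.
K = (Q₂/Q₁)^(1/7) = (68/618)^(1/7) = 0.730.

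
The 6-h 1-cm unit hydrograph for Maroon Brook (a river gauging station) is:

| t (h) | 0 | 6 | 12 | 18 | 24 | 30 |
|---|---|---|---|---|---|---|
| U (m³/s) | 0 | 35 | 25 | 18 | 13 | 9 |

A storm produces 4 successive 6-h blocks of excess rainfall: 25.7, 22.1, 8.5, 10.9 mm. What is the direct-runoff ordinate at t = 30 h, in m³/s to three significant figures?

Q ≈ 94.4 m³/s

By discrete convolution, Q_j = Σ (P_i / 10 mm) · U_{j−i}.
At t = 30 h (j=5): Q = (25.7/10)·9 + (22.1/10)·13 + (8.5/10)·18 + (10.9/10)·25 = 94.4 m³/s.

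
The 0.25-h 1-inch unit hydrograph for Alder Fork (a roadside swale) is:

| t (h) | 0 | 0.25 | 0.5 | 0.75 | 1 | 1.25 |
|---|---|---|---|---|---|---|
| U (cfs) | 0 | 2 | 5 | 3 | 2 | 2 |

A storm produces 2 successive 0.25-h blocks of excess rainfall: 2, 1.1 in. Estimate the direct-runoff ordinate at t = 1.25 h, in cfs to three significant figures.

By discrete convolution, Q_j = Σ (P_i / 1 in) · U_{j−i}.
At t = 1.25 h (j=5): Q = (2/1)·2 + (1.1/1)·2 = 6.20 cfs.

Q ≈ 6.20 cfs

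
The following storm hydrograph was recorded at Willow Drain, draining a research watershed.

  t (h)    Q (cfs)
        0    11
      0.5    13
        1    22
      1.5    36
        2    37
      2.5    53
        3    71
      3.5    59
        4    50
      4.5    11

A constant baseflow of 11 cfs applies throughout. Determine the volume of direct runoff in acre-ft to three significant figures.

Direct-runoff ordinates (Q − Q_b): 0.0, 2.0, 11.0, 25.0, 26.0, 42.0, 60.0, 48.0, 39.0, 0.0 cfs.
ΣQ_DR = 253.0 cfs.
With Δt = 0.5 h = 1800 s, V = ΣQ_DR · Δt = 253.0 × 1800 = 4.55 × 10^5 ft³ = 10.5 acre-ft.

V ≈ 10.5 acre-ft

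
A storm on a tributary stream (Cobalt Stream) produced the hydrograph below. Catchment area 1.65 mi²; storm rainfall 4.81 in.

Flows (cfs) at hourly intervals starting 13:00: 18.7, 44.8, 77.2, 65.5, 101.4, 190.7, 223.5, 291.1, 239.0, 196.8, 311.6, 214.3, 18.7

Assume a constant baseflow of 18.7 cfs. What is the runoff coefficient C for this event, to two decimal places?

ΣQ_DR = 1750 cfs; V = ΣQ_DR·Δt = 6.301 × 10^6 ft³.
Runoff depth d = V / A = 1.644 in.
C = d / P = 1.644 / 4.81 = 0.34.

C ≈ 0.34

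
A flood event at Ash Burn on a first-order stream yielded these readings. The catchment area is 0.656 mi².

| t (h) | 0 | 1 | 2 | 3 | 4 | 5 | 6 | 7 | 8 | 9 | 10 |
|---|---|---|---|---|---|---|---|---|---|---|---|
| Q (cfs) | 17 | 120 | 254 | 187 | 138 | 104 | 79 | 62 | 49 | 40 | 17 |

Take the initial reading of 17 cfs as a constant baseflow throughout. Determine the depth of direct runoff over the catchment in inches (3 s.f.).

d ≈ 2.08 in

Direct runoff: 0.0, 103.0, 237.0, 170.0, 121.0, 87.0, 62.0, 45.0, 32.0, 23.0, 0.0 cfs; ΣQ_DR = 880.0 cfs.
V = ΣQ_DR · Δt = 880.0 × 3600 s = 3.168 × 10^6 ft³.
Over A = 0.656 mi², depth = V / A = 2.08 in.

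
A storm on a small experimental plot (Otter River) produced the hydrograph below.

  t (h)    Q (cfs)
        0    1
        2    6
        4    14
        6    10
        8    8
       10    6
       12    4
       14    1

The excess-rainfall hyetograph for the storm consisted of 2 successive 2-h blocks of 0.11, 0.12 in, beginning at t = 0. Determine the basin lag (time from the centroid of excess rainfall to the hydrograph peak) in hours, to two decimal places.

Centroid of excess rainfall: t_c = Σ P_i·t̄_i / ΣP_i = 2.0435 h (block centres at 1, 3 h).
Hydrograph peak occurs at t = 4 h, so basin lag t_L = 4 − 2.0435 = 1.96 h.

t_L ≈ 1.96 h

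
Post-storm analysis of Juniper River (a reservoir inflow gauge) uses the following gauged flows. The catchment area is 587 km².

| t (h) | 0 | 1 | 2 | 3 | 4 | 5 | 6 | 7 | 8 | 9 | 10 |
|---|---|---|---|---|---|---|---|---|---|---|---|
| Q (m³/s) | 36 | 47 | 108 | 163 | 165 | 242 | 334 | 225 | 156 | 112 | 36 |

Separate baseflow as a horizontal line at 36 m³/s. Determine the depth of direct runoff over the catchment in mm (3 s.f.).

d ≈ 7.53 mm

Direct runoff: 0.0, 11.0, 72.0, 127.0, 129.0, 206.0, 298.0, 189.0, 120.0, 76.0, 0.0 m³/s; ΣQ_DR = 1228 m³/s.
V = ΣQ_DR · Δt = 1228 × 3600 s = 4.421 × 10^6 m³.
Over A = 587 km², depth = V / A = 7.53 mm.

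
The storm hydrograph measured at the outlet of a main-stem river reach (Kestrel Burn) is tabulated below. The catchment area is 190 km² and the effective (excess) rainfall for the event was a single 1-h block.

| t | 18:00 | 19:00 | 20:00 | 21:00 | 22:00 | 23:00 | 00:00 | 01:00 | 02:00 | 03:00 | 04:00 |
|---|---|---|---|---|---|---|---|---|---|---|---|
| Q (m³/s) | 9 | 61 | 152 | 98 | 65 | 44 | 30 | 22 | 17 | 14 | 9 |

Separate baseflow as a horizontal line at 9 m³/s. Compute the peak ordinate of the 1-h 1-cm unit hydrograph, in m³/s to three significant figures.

Direct runoff: 0.0, 52.0, 143.0, 89.0, 56.0, 35.0, 21.0, 13.0, 8.0, 5.0, 0.0 m³/s; ΣQ_DR = 422.0 m³/s, peak = 143.0 m³/s.
Runoff depth d = ΣQ_DR·Δt / A = 422.0 × 3600 / (190 km²) = 7.996 mm.
The 1-cm UH is the DRH scaled by (10 mm)/d, so U_p = 143.0 × 10/7.996 = 179 m³/s.

U_p ≈ 179 m³/s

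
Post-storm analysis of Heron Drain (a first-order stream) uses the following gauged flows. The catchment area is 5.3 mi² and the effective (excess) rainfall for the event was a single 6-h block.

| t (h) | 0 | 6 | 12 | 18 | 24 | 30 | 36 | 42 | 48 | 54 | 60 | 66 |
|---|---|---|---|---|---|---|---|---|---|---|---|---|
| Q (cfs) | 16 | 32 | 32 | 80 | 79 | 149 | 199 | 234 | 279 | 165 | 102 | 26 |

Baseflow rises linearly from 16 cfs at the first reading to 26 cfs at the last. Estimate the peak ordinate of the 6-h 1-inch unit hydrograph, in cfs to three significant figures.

Direct runoff: 0.00, 15.09, 14.18, 61.27, 59.36, 128.45, 177.55, 211.64, 255.73, 140.82, 76.91, 0.00 cfs; ΣQ_DR = 1141 cfs, peak = 255.73 cfs.
Runoff depth d = ΣQ_DR·Δt / A = 1141 × 21600 / (5.3 mi²) = 2.002 in.
The 1-inch UH is the DRH scaled by (1 in)/d, so U_p = 255.73 × 1/2.002 = 128 cfs.

U_p ≈ 128 cfs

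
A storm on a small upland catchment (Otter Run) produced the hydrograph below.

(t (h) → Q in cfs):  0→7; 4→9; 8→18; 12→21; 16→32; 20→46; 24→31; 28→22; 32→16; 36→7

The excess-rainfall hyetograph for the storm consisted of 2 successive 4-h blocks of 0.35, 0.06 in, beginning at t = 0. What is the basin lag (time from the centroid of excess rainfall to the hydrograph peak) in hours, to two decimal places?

t_L ≈ 17.41 h

Centroid of excess rainfall: t_c = Σ P_i·t̄_i / ΣP_i = 2.5854 h (block centres at 2, 6 h).
Hydrograph peak occurs at t = 20 h, so basin lag t_L = 20 − 2.5854 = 17.41 h.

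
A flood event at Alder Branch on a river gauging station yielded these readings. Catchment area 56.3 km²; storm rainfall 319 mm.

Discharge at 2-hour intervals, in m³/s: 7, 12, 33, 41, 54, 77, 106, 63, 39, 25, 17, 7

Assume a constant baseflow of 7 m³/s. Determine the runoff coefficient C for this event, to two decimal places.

C ≈ 0.16

ΣQ_DR = 397.0 m³/s; V = ΣQ_DR·Δt = 2.858 × 10^6 m³.
Runoff depth d = V / A = 50.77 mm.
C = d / P = 50.77 / 319 = 0.16.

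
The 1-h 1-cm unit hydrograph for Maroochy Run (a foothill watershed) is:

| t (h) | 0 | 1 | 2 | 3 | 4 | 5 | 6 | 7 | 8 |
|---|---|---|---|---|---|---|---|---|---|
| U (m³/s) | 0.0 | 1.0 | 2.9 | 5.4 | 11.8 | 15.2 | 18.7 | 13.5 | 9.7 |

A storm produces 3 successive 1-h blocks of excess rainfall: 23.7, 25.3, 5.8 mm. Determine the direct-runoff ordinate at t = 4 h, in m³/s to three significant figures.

By discrete convolution, Q_j = Σ (P_i / 10 mm) · U_{j−i}.
At t = 4 h (j=4): Q = (23.7/10)·11.8 + (25.3/10)·5.4 + (5.8/10)·2.9 = 43.3 m³/s.

Q ≈ 43.3 m³/s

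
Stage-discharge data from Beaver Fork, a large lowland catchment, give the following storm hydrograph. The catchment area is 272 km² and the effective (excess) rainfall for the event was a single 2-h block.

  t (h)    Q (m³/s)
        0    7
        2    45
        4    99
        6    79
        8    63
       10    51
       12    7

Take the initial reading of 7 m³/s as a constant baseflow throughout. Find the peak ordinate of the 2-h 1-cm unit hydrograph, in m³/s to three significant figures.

U_p ≈ 115 m³/s

Direct runoff: 0.0, 38.0, 92.0, 72.0, 56.0, 44.0, 0.0 m³/s; ΣQ_DR = 302.0 m³/s, peak = 92.0 m³/s.
Runoff depth d = ΣQ_DR·Δt / A = 302.0 × 7200 / (272 km²) = 7.994 mm.
The 1-cm UH is the DRH scaled by (10 mm)/d, so U_p = 92.0 × 10/7.994 = 115 m³/s.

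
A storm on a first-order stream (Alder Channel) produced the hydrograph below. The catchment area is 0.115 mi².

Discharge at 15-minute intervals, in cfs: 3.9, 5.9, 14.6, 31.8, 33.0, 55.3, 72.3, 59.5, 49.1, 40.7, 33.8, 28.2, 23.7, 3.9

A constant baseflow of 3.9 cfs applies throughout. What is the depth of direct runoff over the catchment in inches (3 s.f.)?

d ≈ 1.35 in

Direct runoff: 0.0, 2.0, 10.7, 27.9, 29.1, 51.4, 68.4, 55.6, 45.2, 36.8, 29.9, 24.3, 19.8, 0.0 cfs; ΣQ_DR = 401.1 cfs.
V = ΣQ_DR · Δt = 401.1 × 900 s = 3.610 × 10^5 ft³.
Over A = 0.115 mi², depth = V / A = 1.35 in.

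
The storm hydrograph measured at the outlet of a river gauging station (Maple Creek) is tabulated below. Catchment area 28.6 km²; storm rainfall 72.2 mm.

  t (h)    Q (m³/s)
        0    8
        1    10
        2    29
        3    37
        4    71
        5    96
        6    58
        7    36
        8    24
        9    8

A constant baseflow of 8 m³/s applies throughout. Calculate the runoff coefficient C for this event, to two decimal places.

ΣQ_DR = 297.0 m³/s; V = ΣQ_DR·Δt = 1.069 × 10^6 m³.
Runoff depth d = V / A = 37.38 mm.
C = d / P = 37.38 / 72.2 = 0.52.

C ≈ 0.52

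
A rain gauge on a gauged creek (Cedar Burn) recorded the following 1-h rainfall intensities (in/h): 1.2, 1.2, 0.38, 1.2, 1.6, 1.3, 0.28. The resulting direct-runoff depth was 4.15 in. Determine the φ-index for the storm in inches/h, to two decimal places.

φ ≈ 0.47 in/h

Only the 5 blocks with intensity above φ contribute runoff: 1.2, 1.2, 1.2, 1.6, 1.3 in/h.
Σ(I−φ)·Δt = d  ⇒  (1.2+1.2+1.2+1.6+1.3 − 5φ)·1 = 4.15
φ = (6.500 − 4.15/1) / 5 = 0.47 in/h.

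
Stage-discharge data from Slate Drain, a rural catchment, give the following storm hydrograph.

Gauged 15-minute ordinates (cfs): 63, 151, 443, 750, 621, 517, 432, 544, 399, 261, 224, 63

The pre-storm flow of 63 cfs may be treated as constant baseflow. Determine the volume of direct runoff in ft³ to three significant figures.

Direct-runoff ordinates (Q − Q_b): 0.0, 88.0, 380.0, 687.0, 558.0, 454.0, 369.0, 481.0, 336.0, 198.0, 161.0, 0.0 cfs.
ΣQ_DR = 3712 cfs.
With Δt = 0.25 h = 900 s, V = ΣQ_DR · Δt = 3712 × 900 = 3.34 × 10^6 ft³.

V ≈ 3.34 × 10^6 ft³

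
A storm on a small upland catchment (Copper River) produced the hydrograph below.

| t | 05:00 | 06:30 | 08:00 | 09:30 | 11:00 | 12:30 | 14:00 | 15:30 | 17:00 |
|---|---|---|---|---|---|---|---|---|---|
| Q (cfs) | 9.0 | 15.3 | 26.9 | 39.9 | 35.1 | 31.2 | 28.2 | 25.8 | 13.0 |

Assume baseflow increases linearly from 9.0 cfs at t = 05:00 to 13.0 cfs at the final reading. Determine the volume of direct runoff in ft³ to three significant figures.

V ≈ 6.77 × 10^5 ft³

Direct-runoff ordinates (Q − Q_b): 0.00, 5.80, 16.90, 29.40, 24.10, 19.70, 16.20, 13.30, 0.00 cfs.
ΣQ_DR = 125.4 cfs.
With Δt = 1.5 h = 5400 s, V = ΣQ_DR · Δt = 125.4 × 5400 = 6.77 × 10^5 ft³.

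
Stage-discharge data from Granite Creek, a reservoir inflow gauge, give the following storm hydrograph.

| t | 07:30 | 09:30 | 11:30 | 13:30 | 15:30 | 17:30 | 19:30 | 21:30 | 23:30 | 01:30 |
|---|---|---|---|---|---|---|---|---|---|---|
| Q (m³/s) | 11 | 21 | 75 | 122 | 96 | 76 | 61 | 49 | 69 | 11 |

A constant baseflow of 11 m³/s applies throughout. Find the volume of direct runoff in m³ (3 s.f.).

Direct-runoff ordinates (Q − Q_b): 0.0, 10.0, 64.0, 111.0, 85.0, 65.0, 50.0, 38.0, 58.0, 0.0 m³/s.
ΣQ_DR = 481.0 m³/s.
With Δt = 2 h = 7200 s, V = ΣQ_DR · Δt = 481.0 × 7200 = 3.46 × 10^6 m³.

V ≈ 3.46 × 10^6 m³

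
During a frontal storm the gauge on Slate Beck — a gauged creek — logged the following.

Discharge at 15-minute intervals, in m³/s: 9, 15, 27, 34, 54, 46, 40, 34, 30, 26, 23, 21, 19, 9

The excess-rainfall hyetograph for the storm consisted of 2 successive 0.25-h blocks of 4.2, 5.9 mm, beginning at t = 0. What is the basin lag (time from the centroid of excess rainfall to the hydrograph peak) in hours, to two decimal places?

Centroid of excess rainfall: t_c = Σ P_i·t̄_i / ΣP_i = 0.2710 h (block centres at 0.125, 0.375 h).
Hydrograph peak occurs at t = 1 h, so basin lag t_L = 1 − 0.2710 = 0.73 h.

t_L ≈ 0.73 h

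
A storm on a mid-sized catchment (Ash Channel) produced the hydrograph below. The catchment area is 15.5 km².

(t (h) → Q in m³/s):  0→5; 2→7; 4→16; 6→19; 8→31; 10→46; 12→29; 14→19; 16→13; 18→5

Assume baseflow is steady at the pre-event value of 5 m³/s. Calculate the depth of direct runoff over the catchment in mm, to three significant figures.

Direct runoff: 0.0, 2.0, 11.0, 14.0, 26.0, 41.0, 24.0, 14.0, 8.0, 0.0 m³/s; ΣQ_DR = 140.0 m³/s.
V = ΣQ_DR · Δt = 140.0 × 7200 s = 1.008 × 10^6 m³.
Over A = 15.5 km², depth = V / A = 65.0 mm.

d ≈ 65.0 mm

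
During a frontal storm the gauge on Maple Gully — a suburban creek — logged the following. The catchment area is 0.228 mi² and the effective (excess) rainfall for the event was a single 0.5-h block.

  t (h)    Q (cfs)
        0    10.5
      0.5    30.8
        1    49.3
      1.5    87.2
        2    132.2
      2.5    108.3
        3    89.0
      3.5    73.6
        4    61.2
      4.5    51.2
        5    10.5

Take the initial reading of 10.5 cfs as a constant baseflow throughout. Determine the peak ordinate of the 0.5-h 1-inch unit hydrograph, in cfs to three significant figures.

U_p ≈ 60.9 cfs

Direct runoff: 0.0, 20.3, 38.8, 76.7, 121.7, 97.8, 78.5, 63.1, 50.7, 40.7, 0.0 cfs; ΣQ_DR = 588.3 cfs, peak = 121.7 cfs.
Runoff depth d = ΣQ_DR·Δt / A = 588.3 × 1800 / (0.228 mi²) = 1.999 in.
The 1-inch UH is the DRH scaled by (1 in)/d, so U_p = 121.7 × 1/1.999 = 60.9 cfs.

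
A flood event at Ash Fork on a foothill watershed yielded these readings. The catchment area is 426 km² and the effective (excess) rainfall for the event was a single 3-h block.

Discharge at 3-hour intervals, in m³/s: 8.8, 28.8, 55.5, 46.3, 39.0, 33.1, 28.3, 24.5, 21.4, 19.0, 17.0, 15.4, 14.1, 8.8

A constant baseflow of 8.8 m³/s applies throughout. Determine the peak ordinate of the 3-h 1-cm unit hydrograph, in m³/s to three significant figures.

Direct runoff: 0.0, 20.0, 46.7, 37.5, 30.2, 24.3, 19.5, 15.7, 12.6, 10.2, 8.2, 6.6, 5.3, 0.0 m³/s; ΣQ_DR = 236.8 m³/s, peak = 46.7 m³/s.
Runoff depth d = ΣQ_DR·Δt / A = 236.8 × 10800 / (426 km²) = 6.003 mm.
The 1-cm UH is the DRH scaled by (10 mm)/d, so U_p = 46.7 × 10/6.003 = 77.8 m³/s.

U_p ≈ 77.8 m³/s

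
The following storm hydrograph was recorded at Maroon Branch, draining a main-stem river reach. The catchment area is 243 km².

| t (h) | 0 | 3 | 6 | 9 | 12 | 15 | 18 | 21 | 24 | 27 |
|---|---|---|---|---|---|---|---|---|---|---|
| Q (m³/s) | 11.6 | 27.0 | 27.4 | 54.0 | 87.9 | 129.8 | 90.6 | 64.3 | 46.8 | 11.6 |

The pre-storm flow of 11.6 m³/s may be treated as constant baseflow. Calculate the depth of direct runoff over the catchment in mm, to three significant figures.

d ≈ 19.3 mm

Direct runoff: 0.0, 15.4, 15.8, 42.4, 76.3, 118.2, 79.0, 52.7, 35.2, 0.0 m³/s; ΣQ_DR = 435.0 m³/s.
V = ΣQ_DR · Δt = 435.0 × 10800 s = 4.698 × 10^6 m³.
Over A = 243 km², depth = V / A = 19.3 mm.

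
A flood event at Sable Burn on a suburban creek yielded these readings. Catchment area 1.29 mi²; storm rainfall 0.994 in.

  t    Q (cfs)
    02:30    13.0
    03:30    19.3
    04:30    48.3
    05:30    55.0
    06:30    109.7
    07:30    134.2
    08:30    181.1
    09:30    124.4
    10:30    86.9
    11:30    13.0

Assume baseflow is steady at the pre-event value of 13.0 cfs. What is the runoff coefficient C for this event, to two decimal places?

C ≈ 0.79

ΣQ_DR = 654.9 cfs; V = ΣQ_DR·Δt = 2.358 × 10^6 ft³.
Runoff depth d = V / A = 0.7867 in.
C = d / P = 0.7867 / 0.994 = 0.79.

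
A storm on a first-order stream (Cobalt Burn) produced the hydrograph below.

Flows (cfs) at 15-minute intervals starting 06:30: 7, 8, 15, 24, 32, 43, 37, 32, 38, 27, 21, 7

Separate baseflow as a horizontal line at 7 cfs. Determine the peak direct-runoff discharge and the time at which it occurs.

Subtracting baseflow gives direct-runoff ordinates: 0.0, 1.0, 8.0, 17.0, 25.0, 36.0, 30.0, 25.0, 31.0, 20.0, 14.0, 0.0 cfs.
The maximum is 36.0 cfs, occurring at the reading for t = 07:45.

Q_p = 36.0 cfs at t = 07:45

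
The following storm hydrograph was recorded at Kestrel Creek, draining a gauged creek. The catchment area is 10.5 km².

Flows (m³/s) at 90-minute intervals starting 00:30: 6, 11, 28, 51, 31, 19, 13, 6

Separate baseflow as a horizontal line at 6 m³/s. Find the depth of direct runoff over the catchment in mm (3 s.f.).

Direct runoff: 0.0, 5.0, 22.0, 45.0, 25.0, 13.0, 7.0, 0.0 m³/s; ΣQ_DR = 117.0 m³/s.
V = ΣQ_DR · Δt = 117.0 × 5400 s = 6.318 × 10^5 m³.
Over A = 10.5 km², depth = V / A = 60.2 mm.

d ≈ 60.2 mm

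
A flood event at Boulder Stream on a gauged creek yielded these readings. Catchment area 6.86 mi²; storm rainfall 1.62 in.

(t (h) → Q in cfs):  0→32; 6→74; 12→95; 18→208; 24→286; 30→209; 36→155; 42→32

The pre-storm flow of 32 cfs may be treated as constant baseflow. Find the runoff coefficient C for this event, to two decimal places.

ΣQ_DR = 835.0 cfs; V = ΣQ_DR·Δt = 1.804 × 10^7 ft³.
Runoff depth d = V / A = 1.132 in.
C = d / P = 1.132 / 1.62 = 0.70.

C ≈ 0.70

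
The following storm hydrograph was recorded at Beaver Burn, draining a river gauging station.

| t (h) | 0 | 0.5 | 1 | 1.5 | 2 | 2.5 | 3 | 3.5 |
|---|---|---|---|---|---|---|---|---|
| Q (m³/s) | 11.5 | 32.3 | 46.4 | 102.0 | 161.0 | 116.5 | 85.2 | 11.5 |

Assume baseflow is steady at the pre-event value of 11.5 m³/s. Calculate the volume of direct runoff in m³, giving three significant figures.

Direct-runoff ordinates (Q − Q_b): 0.0, 20.8, 34.9, 90.5, 149.5, 105.0, 73.7, 0.0 m³/s.
ΣQ_DR = 474.4 m³/s.
With Δt = 0.5 h = 1800 s, V = ΣQ_DR · Δt = 474.4 × 1800 = 8.54 × 10^5 m³.

V ≈ 8.54 × 10^5 m³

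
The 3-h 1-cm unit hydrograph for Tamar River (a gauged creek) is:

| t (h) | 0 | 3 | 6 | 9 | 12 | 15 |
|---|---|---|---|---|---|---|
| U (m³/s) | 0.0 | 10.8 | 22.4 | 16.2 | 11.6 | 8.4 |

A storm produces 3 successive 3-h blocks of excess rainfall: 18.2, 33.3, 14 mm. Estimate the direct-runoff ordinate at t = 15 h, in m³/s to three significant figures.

By discrete convolution, Q_j = Σ (P_i / 10 mm) · U_{j−i}.
At t = 15 h (j=5): Q = (18.2/10)·8.4 + (33.3/10)·11.6 + (14/10)·16.2 = 76.6 m³/s.

Q ≈ 76.6 m³/s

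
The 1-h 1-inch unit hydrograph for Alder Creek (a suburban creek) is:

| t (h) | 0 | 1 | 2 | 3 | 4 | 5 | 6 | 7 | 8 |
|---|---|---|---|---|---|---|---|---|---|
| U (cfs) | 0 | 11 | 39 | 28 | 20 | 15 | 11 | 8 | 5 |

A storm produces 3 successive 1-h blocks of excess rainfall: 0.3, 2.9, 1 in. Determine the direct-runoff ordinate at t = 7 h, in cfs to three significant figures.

By discrete convolution, Q_j = Σ (P_i / 1 in) · U_{j−i}.
At t = 7 h (j=7): Q = (0.3/1)·8 + (2.9/1)·11 + (1/1)·15 = 49.3 cfs.

Q ≈ 49.3 cfs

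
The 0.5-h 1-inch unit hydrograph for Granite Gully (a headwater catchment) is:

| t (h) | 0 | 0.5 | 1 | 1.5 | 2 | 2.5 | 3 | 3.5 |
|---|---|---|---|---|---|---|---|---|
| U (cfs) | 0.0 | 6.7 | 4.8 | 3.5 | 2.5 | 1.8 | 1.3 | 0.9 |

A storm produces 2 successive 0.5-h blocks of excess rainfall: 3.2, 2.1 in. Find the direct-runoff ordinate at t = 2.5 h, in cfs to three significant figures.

By discrete convolution, Q_j = Σ (P_i / 1 in) · U_{j−i}.
At t = 2.5 h (j=5): Q = (3.2/1)·1.8 + (2.1/1)·2.5 = 11.0 cfs.

Q ≈ 11.0 cfs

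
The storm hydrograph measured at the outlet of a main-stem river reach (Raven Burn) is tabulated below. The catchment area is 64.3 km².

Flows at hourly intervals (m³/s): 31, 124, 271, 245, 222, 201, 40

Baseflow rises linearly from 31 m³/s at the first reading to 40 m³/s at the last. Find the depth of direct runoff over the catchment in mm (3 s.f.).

Direct runoff: 0.00, 91.50, 237.00, 209.50, 185.00, 162.50, 0.00 m³/s; ΣQ_DR = 885.5 m³/s.
V = ΣQ_DR · Δt = 885.5 × 3600 s = 3.188 × 10^6 m³.
Over A = 64.3 km², depth = V / A = 49.6 mm.

d ≈ 49.6 mm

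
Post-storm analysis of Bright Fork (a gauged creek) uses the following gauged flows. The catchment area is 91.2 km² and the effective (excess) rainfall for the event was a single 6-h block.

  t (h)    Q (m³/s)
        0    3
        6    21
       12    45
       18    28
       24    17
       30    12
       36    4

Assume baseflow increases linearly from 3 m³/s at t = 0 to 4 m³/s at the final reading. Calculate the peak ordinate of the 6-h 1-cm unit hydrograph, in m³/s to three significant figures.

U_p ≈ 16.7 m³/s

Direct runoff: 0.00, 17.83, 41.67, 24.50, 13.33, 8.17, 0.00 m³/s; ΣQ_DR = 105.5 m³/s, peak = 41.67 m³/s.
Runoff depth d = ΣQ_DR·Δt / A = 105.5 × 21600 / (91.2 km²) = 24.99 mm.
The 1-cm UH is the DRH scaled by (10 mm)/d, so U_p = 41.67 × 10/24.99 = 16.7 m³/s.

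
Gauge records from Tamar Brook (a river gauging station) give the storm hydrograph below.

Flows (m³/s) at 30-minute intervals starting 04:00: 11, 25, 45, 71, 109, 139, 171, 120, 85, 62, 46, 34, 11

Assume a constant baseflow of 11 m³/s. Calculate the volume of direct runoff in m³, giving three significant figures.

Direct-runoff ordinates (Q − Q_b): 0.0, 14.0, 34.0, 60.0, 98.0, 128.0, 160.0, 109.0, 74.0, 51.0, 35.0, 23.0, 0.0 m³/s.
ΣQ_DR = 786.0 m³/s.
With Δt = 0.5 h = 1800 s, V = ΣQ_DR · Δt = 786.0 × 1800 = 1.41 × 10^6 m³.

V ≈ 1.41 × 10^6 m³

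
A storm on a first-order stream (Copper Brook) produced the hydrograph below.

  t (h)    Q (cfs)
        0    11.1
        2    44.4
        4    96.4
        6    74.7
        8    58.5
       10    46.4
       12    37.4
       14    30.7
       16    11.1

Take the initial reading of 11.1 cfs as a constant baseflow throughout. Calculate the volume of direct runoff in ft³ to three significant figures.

Direct-runoff ordinates (Q − Q_b): 0.0, 33.3, 85.3, 63.6, 47.4, 35.3, 26.3, 19.6, 0.0 cfs.
ΣQ_DR = 310.8 cfs.
With Δt = 2 h = 7200 s, V = ΣQ_DR · Δt = 310.8 × 7200 = 2.24 × 10^6 ft³.

V ≈ 2.24 × 10^6 ft³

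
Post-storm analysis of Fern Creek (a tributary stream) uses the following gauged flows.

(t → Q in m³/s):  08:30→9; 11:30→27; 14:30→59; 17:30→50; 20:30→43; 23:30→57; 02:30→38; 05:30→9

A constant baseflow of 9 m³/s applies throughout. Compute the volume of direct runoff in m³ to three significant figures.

Direct-runoff ordinates (Q − Q_b): 0.0, 18.0, 50.0, 41.0, 34.0, 48.0, 29.0, 0.0 m³/s.
ΣQ_DR = 220.0 m³/s.
With Δt = 3 h = 10800 s, V = ΣQ_DR · Δt = 220.0 × 10800 = 2.38 × 10^6 m³.

V ≈ 2.38 × 10^6 m³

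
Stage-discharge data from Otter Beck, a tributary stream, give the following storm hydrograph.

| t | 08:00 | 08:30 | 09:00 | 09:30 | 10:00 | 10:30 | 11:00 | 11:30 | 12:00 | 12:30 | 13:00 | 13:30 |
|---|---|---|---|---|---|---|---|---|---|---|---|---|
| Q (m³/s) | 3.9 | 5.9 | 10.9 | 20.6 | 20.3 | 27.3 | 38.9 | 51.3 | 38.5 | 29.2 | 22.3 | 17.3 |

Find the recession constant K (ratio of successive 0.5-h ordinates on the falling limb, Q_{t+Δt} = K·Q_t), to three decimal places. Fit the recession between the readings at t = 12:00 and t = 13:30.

Using the recession-limb readings at t = 12:00 and t = 13:30: Q falls from 38.5 to 17.3 m³/s over 3 intervals.
K = (Q₂/Q₁)^(1/3) = (17.3/38.5)^(1/3) = 0.766.

K ≈ 0.766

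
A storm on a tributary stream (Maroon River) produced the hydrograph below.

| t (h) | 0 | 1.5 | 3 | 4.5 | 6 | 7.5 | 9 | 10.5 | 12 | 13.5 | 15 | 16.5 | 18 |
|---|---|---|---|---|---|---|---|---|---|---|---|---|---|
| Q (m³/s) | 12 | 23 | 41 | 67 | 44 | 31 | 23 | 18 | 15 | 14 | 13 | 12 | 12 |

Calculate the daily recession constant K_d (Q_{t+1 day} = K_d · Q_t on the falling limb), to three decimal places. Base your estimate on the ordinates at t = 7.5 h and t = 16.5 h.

Between t = 7.5 h and t = 16.5 h the flow falls from 31 to 12 m³/s over 6×1.5 h = 9 h.
Per-interval ratio K = (12/31)^(1/6) = 0.8537; K_d = K^(24/1.5) = 0.080.

K_d ≈ 0.080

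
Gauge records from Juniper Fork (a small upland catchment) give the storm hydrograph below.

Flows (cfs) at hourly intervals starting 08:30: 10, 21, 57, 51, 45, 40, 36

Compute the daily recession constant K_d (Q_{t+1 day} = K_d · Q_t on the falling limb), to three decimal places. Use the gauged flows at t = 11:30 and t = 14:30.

Between t = 11:30 and t = 14:30 the flow falls from 51 to 36 cfs over 3×1 h = 3 h.
Per-interval ratio K = (36/51)^(1/3) = 0.8904; K_d = K^(24/1) = 0.062.

K_d ≈ 0.062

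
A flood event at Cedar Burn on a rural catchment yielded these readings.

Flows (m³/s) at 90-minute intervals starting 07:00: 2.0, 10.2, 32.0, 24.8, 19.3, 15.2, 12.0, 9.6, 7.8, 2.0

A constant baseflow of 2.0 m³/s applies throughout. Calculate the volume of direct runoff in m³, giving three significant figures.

V ≈ 6.20 × 10^5 m³

Direct-runoff ordinates (Q − Q_b): 0.0, 8.2, 30.0, 22.8, 17.3, 13.2, 10.0, 7.6, 5.8, 0.0 m³/s.
ΣQ_DR = 114.9 m³/s.
With Δt = 1.5 h = 5400 s, V = ΣQ_DR · Δt = 114.9 × 5400 = 6.20 × 10^5 m³.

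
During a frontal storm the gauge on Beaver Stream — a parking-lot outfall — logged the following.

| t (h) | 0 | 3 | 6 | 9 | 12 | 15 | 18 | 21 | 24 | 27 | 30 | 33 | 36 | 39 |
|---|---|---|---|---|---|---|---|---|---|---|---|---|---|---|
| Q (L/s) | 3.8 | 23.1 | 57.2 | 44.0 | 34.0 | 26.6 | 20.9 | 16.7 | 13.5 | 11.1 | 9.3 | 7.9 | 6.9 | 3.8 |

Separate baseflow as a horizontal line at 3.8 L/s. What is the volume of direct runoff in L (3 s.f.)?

Direct-runoff ordinates (Q − Q_b): 0.0, 19.3, 53.4, 40.2, 30.2, 22.8, 17.1, 12.9, 9.7, 7.3, 5.5, 4.1, 3.1, 0.0 L/s.
ΣQ_DR = 225.6 L/s.
With Δt = 3 h = 10800 s, V = ΣQ_DR · Δt = 225.6 × 10800 = 2.44 × 10^6 L.

V ≈ 2.44 × 10^6 L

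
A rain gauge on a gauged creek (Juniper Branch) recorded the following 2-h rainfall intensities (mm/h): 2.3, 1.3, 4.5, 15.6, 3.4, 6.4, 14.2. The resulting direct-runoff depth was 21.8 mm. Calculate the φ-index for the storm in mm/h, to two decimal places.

φ ≈ 9.45 mm/h

Only the 2 blocks with intensity above φ contribute runoff: 15.6, 14.2 mm/h.
Σ(I−φ)·Δt = d  ⇒  (15.6+14.2 − 2φ)·2 = 21.8
φ = (29.80 − 21.8/2) / 2 = 9.45 mm/h.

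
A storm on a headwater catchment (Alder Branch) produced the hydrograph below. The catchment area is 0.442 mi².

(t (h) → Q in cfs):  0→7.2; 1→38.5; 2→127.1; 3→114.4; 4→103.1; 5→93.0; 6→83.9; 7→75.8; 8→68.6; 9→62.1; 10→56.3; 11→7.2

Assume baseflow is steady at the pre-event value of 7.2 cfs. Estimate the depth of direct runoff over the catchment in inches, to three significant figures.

Direct runoff: 0.0, 31.3, 119.9, 107.2, 95.9, 85.8, 76.7, 68.6, 61.4, 54.9, 49.1, 0.0 cfs; ΣQ_DR = 750.8 cfs.
V = ΣQ_DR · Δt = 750.8 × 3600 s = 2.703 × 10^6 ft³.
Over A = 0.442 mi², depth = V / A = 2.63 in.

d ≈ 2.63 in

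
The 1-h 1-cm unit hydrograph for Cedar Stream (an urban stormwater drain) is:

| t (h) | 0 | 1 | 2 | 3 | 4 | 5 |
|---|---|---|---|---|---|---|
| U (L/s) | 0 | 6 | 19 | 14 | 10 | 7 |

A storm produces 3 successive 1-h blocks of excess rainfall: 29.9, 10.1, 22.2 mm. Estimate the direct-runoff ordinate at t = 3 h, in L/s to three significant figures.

Q ≈ 74.4 L/s

By discrete convolution, Q_j = Σ (P_i / 10 mm) · U_{j−i}.
At t = 3 h (j=3): Q = (29.9/10)·14 + (10.1/10)·19 + (22.2/10)·6 = 74.4 L/s.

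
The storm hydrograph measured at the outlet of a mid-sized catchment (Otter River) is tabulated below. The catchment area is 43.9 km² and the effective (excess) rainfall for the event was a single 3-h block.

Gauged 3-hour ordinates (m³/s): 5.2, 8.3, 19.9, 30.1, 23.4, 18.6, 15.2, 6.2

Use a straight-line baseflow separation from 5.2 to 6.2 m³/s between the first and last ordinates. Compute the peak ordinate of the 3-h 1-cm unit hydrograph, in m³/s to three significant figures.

U_p ≈ 12.2 m³/s

Direct runoff: 0.00, 2.96, 14.41, 24.47, 17.63, 12.69, 9.14, 0.00 m³/s; ΣQ_DR = 81.30 m³/s, peak = 24.47 m³/s.
Runoff depth d = ΣQ_DR·Δt / A = 81.30 × 10800 / (43.9 km²) = 20.00 mm.
The 1-cm UH is the DRH scaled by (10 mm)/d, so U_p = 24.47 × 10/20.00 = 12.2 m³/s.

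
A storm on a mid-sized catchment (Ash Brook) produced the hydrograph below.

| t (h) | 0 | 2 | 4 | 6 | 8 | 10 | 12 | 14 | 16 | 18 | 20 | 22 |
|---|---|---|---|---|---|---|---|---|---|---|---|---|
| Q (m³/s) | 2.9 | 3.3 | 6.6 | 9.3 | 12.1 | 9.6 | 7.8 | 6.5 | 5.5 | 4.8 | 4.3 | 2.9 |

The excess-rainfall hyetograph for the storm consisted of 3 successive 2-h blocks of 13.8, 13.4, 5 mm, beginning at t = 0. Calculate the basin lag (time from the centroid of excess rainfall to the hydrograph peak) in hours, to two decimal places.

t_L ≈ 5.55 h

Centroid of excess rainfall: t_c = Σ P_i·t̄_i / ΣP_i = 2.4534 h (block centres at 1, 3, 5 h).
Hydrograph peak occurs at t = 8 h, so basin lag t_L = 8 − 2.4534 = 5.55 h.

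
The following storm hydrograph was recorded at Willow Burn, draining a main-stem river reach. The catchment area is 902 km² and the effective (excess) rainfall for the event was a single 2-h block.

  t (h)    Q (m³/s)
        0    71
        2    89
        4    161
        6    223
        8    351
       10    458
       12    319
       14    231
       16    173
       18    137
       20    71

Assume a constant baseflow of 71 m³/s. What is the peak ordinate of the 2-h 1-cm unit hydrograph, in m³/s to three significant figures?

U_p ≈ 323 m³/s

Direct runoff: 0.0, 18.0, 90.0, 152.0, 280.0, 387.0, 248.0, 160.0, 102.0, 66.0, 0.0 m³/s; ΣQ_DR = 1503 m³/s, peak = 387.0 m³/s.
Runoff depth d = ΣQ_DR·Δt / A = 1503 × 7200 / (902 km²) = 12.00 mm.
The 1-cm UH is the DRH scaled by (10 mm)/d, so U_p = 387.0 × 10/12.00 = 323 m³/s.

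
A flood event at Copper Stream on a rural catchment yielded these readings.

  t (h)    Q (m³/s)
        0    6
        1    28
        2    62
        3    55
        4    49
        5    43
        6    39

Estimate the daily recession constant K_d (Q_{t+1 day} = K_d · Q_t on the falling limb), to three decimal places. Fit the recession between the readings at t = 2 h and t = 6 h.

K_d ≈ 0.062

Between t = 2 h and t = 6 h the flow falls from 62 to 39 m³/s over 4×1 h = 4 h.
Per-interval ratio K = (39/62)^(1/4) = 0.8906; K_d = K^(24/1) = 0.062.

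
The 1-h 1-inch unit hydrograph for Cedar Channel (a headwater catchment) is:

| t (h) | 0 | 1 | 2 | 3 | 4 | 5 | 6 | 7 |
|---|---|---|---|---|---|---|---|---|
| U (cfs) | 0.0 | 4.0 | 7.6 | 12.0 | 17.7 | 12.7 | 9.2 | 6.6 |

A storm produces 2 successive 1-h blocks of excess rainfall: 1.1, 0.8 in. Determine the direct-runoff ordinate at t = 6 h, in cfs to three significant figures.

By discrete convolution, Q_j = Σ (P_i / 1 in) · U_{j−i}.
At t = 6 h (j=6): Q = (1.1/1)·9.2 + (0.8/1)·12.7 = 20.3 cfs.

Q ≈ 20.3 cfs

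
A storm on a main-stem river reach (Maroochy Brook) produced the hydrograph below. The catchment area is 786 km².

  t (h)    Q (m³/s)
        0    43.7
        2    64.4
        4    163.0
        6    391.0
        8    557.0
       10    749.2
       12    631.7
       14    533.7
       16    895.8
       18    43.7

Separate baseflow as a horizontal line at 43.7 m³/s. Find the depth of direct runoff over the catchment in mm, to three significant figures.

Direct runoff: 0.0, 20.7, 119.3, 347.3, 513.3, 705.5, 588.0, 490.0, 852.1, 0.0 m³/s; ΣQ_DR = 3636 m³/s.
V = ΣQ_DR · Δt = 3636 × 7200 s = 2.618 × 10^7 m³.
Over A = 786 km², depth = V / A = 33.3 mm.

d ≈ 33.3 mm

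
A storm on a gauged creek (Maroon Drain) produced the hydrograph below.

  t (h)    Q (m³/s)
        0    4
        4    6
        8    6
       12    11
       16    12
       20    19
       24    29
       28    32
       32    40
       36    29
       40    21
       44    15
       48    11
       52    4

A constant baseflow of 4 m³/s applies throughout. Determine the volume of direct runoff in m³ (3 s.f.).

Direct-runoff ordinates (Q − Q_b): 0.0, 2.0, 2.0, 7.0, 8.0, 15.0, 25.0, 28.0, 36.0, 25.0, 17.0, 11.0, 7.0, 0.0 m³/s.
ΣQ_DR = 183.0 m³/s.
With Δt = 4 h = 14400 s, V = ΣQ_DR · Δt = 183.0 × 14400 = 2.64 × 10^6 m³.

V ≈ 2.64 × 10^6 m³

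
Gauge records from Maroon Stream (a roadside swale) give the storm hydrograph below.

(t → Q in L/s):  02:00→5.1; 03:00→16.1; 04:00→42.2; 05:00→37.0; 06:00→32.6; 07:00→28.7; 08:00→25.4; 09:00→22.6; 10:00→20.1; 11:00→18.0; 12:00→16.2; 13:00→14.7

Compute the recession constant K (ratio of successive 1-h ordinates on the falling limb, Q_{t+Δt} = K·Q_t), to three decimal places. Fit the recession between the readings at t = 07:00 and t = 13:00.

Using the recession-limb readings at t = 07:00 and t = 13:00: Q falls from 28.7 to 14.7 L/s over 6 intervals.
K = (Q₂/Q₁)^(1/6) = (14.7/28.7)^(1/6) = 0.894.

K ≈ 0.894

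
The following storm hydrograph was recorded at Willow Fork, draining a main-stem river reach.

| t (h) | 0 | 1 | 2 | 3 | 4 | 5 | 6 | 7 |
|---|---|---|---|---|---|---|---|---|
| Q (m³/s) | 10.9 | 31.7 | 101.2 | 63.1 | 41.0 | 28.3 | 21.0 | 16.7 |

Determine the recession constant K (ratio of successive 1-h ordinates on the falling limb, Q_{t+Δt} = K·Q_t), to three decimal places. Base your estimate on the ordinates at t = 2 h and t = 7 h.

K ≈ 0.697

Using the recession-limb readings at t = 2 h and t = 7 h: Q falls from 101.2 to 16.7 m³/s over 5 intervals.
K = (Q₂/Q₁)^(1/5) = (16.7/101.2)^(1/5) = 0.697.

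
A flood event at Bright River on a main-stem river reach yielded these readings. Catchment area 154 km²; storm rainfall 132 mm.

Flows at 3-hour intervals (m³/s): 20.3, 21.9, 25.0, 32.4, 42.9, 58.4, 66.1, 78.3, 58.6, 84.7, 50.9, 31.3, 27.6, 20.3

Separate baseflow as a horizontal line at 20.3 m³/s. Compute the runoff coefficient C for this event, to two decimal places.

ΣQ_DR = 334.5 m³/s; V = ΣQ_DR·Δt = 3.613 × 10^6 m³.
Runoff depth d = V / A = 23.46 mm.
C = d / P = 23.46 / 132 = 0.18.

C ≈ 0.18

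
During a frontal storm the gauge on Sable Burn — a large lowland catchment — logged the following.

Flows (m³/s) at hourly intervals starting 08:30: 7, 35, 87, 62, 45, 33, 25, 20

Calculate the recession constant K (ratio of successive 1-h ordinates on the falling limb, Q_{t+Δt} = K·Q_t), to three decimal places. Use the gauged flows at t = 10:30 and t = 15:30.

Using the recession-limb readings at t = 10:30 and t = 15:30: Q falls from 87 to 20 m³/s over 5 intervals.
K = (Q₂/Q₁)^(1/5) = (20/87)^(1/5) = 0.745.

K ≈ 0.745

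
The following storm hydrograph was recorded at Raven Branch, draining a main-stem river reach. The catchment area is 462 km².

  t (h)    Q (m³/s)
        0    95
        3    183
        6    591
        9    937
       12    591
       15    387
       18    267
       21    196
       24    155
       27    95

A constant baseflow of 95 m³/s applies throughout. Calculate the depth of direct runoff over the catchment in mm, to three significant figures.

d ≈ 59.5 mm

Direct runoff: 0.0, 88.0, 496.0, 842.0, 496.0, 292.0, 172.0, 101.0, 60.0, 0.0 m³/s; ΣQ_DR = 2547 m³/s.
V = ΣQ_DR · Δt = 2547 × 10800 s = 2.751 × 10^7 m³.
Over A = 462 km², depth = V / A = 59.5 mm.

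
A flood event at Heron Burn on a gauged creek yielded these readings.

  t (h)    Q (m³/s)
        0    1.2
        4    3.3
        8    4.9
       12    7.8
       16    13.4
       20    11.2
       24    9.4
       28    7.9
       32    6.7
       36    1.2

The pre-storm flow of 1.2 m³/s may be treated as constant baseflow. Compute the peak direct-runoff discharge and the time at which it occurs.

Q_p = 12.2 m³/s at t = 16 h

Subtracting baseflow gives direct-runoff ordinates: 0.0, 2.1, 3.7, 6.6, 12.2, 10.0, 8.2, 6.7, 5.5, 0.0 m³/s.
The maximum is 12.2 m³/s, occurring at the reading for t = 16 h.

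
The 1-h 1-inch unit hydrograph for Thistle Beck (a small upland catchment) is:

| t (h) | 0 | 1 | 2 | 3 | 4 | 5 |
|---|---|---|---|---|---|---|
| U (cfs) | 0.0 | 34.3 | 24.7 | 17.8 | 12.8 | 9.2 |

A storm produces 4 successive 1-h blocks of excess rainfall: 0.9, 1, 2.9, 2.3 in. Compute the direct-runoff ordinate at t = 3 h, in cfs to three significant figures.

By discrete convolution, Q_j = Σ (P_i / 1 in) · U_{j−i}.
At t = 3 h (j=3): Q = (0.9/1)·17.8 + (1/1)·24.7 + (2.9/1)·34.3 + (2.3/1)·0.0 = 140 cfs.

Q ≈ 140 cfs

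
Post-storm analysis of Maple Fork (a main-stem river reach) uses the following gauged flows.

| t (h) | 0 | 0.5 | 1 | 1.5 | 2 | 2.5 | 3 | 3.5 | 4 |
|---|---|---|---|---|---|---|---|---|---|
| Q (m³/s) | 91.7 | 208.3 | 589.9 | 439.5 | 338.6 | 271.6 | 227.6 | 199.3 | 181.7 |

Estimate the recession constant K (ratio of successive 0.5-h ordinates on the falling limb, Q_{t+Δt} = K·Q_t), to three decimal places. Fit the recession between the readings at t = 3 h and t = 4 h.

K ≈ 0.893

Using the recession-limb readings at t = 3 h and t = 4 h: Q falls from 227.6 to 181.7 m³/s over 2 intervals.
K = (Q₂/Q₁)^(1/2) = (181.7/227.6)^(1/2) = 0.893.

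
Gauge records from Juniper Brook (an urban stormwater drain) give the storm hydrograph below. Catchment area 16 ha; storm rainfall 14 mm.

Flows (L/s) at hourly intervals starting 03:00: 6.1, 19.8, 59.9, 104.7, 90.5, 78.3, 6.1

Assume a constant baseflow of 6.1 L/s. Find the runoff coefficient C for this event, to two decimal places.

ΣQ_DR = 322.7 L/s; V = ΣQ_DR·Δt = 1.162 × 10^6 L.
Runoff depth d = V / A = 7.261 mm.
C = d / P = 7.261 / 14 = 0.52.

C ≈ 0.52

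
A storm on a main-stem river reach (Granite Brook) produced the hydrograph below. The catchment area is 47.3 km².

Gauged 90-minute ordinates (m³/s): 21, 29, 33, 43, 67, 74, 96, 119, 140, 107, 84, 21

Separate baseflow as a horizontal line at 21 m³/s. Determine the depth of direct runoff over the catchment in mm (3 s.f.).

d ≈ 66.4 mm

Direct runoff: 0.0, 8.0, 12.0, 22.0, 46.0, 53.0, 75.0, 98.0, 119.0, 86.0, 63.0, 0.0 m³/s; ΣQ_DR = 582.0 m³/s.
V = ΣQ_DR · Δt = 582.0 × 5400 s = 3.143 × 10^6 m³.
Over A = 47.3 km², depth = V / A = 66.4 mm.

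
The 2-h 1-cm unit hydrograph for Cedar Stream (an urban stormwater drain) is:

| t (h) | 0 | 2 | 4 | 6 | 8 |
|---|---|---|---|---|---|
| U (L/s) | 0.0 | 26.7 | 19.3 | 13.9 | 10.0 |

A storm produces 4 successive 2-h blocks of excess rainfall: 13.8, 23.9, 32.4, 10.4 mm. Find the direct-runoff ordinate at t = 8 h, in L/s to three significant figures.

Q ≈ 137 L/s

By discrete convolution, Q_j = Σ (P_i / 10 mm) · U_{j−i}.
At t = 8 h (j=4): Q = (13.8/10)·10.0 + (23.9/10)·13.9 + (32.4/10)·19.3 + (10.4/10)·26.7 = 137 L/s.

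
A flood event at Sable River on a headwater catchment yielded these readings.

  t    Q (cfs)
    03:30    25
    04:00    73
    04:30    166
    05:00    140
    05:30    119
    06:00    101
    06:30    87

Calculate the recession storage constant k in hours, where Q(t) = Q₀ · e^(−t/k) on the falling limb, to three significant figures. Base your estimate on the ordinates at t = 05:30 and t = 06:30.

k ≈ 3.19 h

On the falling limb, Q drops from 119 to 87 cfs between t = 05:30 and t = 06:30 (Δt = 1 h).
k = −Δt / ln(Q₂/Q₁) = −1 / ln(87/119) = 3.19 h.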